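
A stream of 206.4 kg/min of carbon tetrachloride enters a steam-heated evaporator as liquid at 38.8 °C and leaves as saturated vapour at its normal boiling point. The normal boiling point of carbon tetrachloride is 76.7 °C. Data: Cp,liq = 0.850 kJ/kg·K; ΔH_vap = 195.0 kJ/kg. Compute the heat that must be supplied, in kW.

liquid 38.8→76.7 °C: 32.215 kJ/kg
vaporisation at 76.7 °C: 195 kJ/kg
Δh = 32.215 + 195 = 227.22 kJ/kg
Q = ṁ·Δh = 206.4 kg/min × 227.22 kJ/kg = 46897 kJ/min
|Q| = 781.62 kW

Q = 782 kW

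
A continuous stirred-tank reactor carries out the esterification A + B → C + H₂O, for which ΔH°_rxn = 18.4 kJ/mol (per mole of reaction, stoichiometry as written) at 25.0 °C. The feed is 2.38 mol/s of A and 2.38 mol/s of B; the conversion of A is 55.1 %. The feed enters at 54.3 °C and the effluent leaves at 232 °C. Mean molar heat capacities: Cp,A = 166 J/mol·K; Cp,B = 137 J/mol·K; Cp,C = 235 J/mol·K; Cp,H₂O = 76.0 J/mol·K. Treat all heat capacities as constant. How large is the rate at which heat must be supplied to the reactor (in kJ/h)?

Q_in = 556000 kJ/h

Extent of reaction ξ = 0.551 × 2.38 = 1.3114 mol/s
Reaction term: ξ·ΔH°_rxn = 1.3114 × 18.4 = 24.129 kJ/s
Sensible, feed 54.3→25 °C: -21.129 kJ/s
Outlet flows (mol/s): A 1.0686, B 1.0686, C 1.3114, H₂O 1.3114
Sensible, products 25→232 °C: 151.45 kJ/s
Q = ΔH = 154.45 kJ/s = 154.45 kW
Heat supplied = 556010 kJ/h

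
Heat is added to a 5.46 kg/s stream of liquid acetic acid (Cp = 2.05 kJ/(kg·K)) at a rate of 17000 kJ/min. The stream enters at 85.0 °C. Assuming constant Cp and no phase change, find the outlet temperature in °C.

Q = 17000 kJ/min = 283.33 kJ/s
ΔT = Q/(ṁ·Cp) = 283.33/(5.46×2.05) = 25.313 K
T_out = 85.0 + 25.313 = 110.31 °C

T_out = 110 °C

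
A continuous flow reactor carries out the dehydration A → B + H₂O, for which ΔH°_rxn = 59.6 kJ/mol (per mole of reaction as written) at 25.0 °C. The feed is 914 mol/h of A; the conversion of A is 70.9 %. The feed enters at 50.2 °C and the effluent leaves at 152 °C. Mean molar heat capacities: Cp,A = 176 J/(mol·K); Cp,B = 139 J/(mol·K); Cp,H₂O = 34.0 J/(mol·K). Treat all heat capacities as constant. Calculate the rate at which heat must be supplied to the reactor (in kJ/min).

Q_in = 913 kJ/min

Extent of reaction ξ = 0.709 × 914 = 648.03 mol/h
Reaction term: ξ·ΔH°_rxn = 648.03 × 59.6 = 38622 kJ/h
Sensible, feed 50.2→25 °C: -4053.8 kJ/h
Outlet flows (mol/h): A 265.97, B 648.03, H₂O 648.03
Sensible, products 25→152 °C: 20183 kJ/h
Q = ΔH = 54751 kJ/h = 15.209 kW
Heat supplied = 912.52 kJ/min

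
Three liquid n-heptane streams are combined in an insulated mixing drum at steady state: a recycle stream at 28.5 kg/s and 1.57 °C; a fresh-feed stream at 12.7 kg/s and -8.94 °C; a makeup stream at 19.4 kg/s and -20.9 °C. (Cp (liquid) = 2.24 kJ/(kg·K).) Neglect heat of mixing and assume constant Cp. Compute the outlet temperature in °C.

Energy balance with Q = 0: Σ ṁᵢCp,ᵢ(T_out − Tᵢ) = 0
T_out = Σ ṁᵢCp,ᵢTᵢ / Σ ṁᵢCp,ᵢ
      = -1062.3 / 135.74 = -7.826 °C

T_out = -7.83 °C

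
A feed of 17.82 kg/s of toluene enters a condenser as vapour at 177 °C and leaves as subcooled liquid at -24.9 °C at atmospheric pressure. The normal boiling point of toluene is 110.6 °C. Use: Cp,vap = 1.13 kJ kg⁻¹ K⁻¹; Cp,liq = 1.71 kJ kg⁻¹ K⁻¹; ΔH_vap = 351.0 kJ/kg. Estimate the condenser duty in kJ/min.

Q_c = 703000 kJ/min

vapour 177→110.6 °C: -75.032 kJ/kg
condensation at 110.6 °C: -351 kJ/kg
liquid 110.6→-24.9 °C: -231.7 kJ/kg
Δh = -75.032 + -351 + -231.7 = -657.74 kJ/kg
Q = ṁ·Δh = 17.82 kg/s × -657.74 kJ/kg = -11721 kJ/s
|Q| = 11721 kW = 703250 kJ/min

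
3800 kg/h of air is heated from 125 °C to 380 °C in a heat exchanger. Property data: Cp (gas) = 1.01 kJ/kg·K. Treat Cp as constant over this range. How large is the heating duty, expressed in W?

Q = 272000 W

Q = ṁ·Cp·ΔT = 3800 × 1.01 × (380 − 125) = 978690 kJ/h
Converting: 978690 / 3600 s = 271.86 kW
Heating duty = 271860 W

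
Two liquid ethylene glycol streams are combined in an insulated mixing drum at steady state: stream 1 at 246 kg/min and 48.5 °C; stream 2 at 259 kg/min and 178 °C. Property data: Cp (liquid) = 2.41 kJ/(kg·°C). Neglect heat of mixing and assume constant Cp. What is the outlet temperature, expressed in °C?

Adiabatic, steady state ⇒ Σ ṁᵢCp,ᵢ(T_out − Tᵢ) = 0
T_out = Σ ṁᵢCp,ᵢTᵢ / Σ ṁᵢCp,ᵢ
      = 139860 / 1217.1 = 114.92 °C

T_out = 115 °C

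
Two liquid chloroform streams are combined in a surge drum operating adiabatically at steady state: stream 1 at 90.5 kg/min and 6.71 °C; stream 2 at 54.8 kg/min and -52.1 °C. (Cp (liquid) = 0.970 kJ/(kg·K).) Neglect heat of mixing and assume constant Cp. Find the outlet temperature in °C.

T_out = -15.5 °C

Adiabatic, steady state ⇒ Σ ṁᵢCp,ᵢ(T_out − Tᵢ) = 0
Σ ṁᵢCp,ᵢTᵢ = 90.5×0.970×6.71 + 54.8×0.970×-52.1 = -2180.4
Σ ṁᵢCp,ᵢ = 90.5×0.970 + 54.8×0.970 = 140.94
T_out = -2180.4 / 140.94 = -15.47 °C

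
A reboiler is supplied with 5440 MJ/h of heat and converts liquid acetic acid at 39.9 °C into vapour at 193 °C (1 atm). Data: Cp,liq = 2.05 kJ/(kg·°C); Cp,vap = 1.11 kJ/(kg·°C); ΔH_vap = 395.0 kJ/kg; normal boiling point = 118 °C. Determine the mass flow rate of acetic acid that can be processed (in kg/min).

ṁ = 142 kg/min

Δh = 2.05×(118−39.9) + 395.0 + 1.11×(193−118) = 638.36 kJ/kg
Q = 5440 MJ/h = 1511.1 kJ/s = 90667 kJ/min
ṁ = Q/Δh = 90667 / 638.36 = 142.03 kg/min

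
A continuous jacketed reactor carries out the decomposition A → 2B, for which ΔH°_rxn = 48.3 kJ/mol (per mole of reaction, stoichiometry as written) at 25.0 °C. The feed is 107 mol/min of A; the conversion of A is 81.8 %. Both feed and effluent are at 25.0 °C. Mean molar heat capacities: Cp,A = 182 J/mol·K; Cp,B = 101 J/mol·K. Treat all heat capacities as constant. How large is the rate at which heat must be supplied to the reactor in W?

Q_in = 70500 W

Extent of reaction ξ = 0.818 × 107 = 87.526 mol/min
Reaction term: ξ·ΔH°_rxn = 87.526 × 48.3 = 4227.5 kJ/min
Q = ΔH = 4227.5 kJ/min = 70.458 kW
Heat supplied = 70458 W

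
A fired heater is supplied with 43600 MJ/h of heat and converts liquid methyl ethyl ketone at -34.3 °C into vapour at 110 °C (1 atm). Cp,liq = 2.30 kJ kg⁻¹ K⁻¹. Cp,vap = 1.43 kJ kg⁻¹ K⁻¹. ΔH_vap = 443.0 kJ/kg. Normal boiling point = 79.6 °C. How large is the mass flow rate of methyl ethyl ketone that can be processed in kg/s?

ṁ = 16.2 kg/s

Δh = 2.30×(79.6−-34.3) + 443.0 + 1.43×(110−79.6) = 748.44 kJ/kg
Q = 43600 MJ/h = 12111 kJ/s = 12111 kJ/s
ṁ = Q/Δh = 12111 / 748.44 = 16.182 kg/s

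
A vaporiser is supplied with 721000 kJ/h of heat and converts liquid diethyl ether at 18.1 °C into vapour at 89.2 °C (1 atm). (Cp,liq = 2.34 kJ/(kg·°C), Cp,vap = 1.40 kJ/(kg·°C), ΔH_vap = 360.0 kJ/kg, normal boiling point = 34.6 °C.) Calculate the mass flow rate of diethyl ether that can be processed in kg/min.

ṁ = 25.3 kg/min

Δh = 2.34×(34.6−18.1) + 360.0 + 1.40×(89.2−34.6) = 475.05 kJ/kg
Q = 721000 kJ/h = 200.28 kJ/s = 12017 kJ/min
ṁ = Q/Δh = 12017 / 475.05 = 25.296 kg/min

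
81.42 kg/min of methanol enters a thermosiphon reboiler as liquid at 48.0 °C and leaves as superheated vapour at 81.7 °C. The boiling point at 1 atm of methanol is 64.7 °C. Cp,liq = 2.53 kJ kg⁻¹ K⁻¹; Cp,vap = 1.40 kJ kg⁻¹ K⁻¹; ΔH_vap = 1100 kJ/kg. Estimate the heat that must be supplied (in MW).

liquid 48.0→64.7 °C: 42.251 kJ/kg
vaporisation at 64.7 °C: 1100 kJ/kg
vapour 64.7→81.7 °C: 23.8 kJ/kg
Δh = 42.251 + 1100 + 23.8 = 1166.1 kJ/kg
Q = ṁ·Δh = 81.42 kg/min × 1166.1 kJ/kg = 94940 kJ/min
|Q| = 1582.3 kW = 1.5823 MW

Q = 1.58 MW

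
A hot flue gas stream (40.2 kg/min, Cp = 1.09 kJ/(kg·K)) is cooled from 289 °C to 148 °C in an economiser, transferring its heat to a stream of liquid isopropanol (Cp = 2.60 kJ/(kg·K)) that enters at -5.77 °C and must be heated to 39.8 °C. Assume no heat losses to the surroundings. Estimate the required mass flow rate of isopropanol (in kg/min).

ṁ_c = 52.1 kg/min

Heat released by hot stream: Q = 40.2 × 1.09 × (289 − 148) = 6178.3 kJ/min
Energy balance on cold side (adiabatic exchanger): Q = ṁ_c·Cp_c·(T_c,out − T_c,in)
ṁ_c = 6178.3 / [2.60 × (39.8 − -5.77)] = 52.146 kg/min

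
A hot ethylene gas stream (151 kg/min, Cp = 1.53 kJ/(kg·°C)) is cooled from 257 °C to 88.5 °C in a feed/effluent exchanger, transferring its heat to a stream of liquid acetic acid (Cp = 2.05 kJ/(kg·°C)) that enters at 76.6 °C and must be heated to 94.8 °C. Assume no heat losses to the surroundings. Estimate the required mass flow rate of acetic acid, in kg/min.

Heat released by hot stream: Q = 151 × 1.53 × (257 − 88.5) = 38929 kJ/min
Energy balance on cold side (adiabatic exchanger): Q = ṁ_c·Cp_c·(T_c,out − T_c,in)
ṁ_c = 38929 / [2.05 × (94.8 − 76.6)] = 1043.4 kg/min

ṁ_c = 1040 kg/min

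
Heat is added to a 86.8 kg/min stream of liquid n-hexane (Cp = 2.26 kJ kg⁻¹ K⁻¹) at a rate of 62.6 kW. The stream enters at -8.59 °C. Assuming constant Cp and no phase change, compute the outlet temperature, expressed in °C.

Q = 62.6 kW = 3756 kJ/min
ΔT = Q/(ṁ·Cp) = 3756/(86.8×2.26) = 19.147 K
T_out = -8.59 + 19.147 = 10.557 °C

T_out = 10.6 °C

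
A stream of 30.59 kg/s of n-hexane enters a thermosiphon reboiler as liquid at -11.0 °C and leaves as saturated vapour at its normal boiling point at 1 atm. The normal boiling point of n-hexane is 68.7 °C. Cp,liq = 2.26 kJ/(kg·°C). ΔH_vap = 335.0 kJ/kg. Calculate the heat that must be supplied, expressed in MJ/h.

liquid -11.0→68.7 °C: 180.12 kJ/kg
vaporisation at 68.7 °C: 335 kJ/kg
Δh = 180.12 + 335 = 515.12 kJ/kg
Q = ṁ·Δh = 30.59 kg/s × 515.12 kJ/kg = 15758 kJ/s
|Q| = 15758 kW = 56727 MJ/h

Q = 56700 MJ/h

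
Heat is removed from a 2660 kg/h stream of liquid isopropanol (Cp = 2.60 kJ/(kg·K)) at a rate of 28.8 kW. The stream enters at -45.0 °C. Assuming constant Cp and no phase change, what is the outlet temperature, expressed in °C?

Q = 28.8 kW = 103680 kJ/h
ΔT = Q/(ṁ·Cp) = 103680/(2660×2.60) = 14.991 K
T_out = -45.0 − 14.991 = -59.991 °C

T_out = -60.0 °C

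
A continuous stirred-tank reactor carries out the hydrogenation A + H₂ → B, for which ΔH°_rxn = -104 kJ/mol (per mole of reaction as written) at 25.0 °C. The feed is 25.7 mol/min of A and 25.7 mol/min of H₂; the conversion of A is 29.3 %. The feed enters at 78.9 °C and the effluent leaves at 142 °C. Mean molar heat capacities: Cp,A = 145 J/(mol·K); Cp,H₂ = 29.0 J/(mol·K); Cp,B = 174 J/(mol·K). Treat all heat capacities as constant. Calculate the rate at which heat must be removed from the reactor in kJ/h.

Q_out = 30100 kJ/h

Extent of reaction ξ = 0.293 × 25.7 = 7.5301 mol/min
Reaction term: ξ·ΔH°_rxn = 7.5301 × -104 = -783.13 kJ/min
Sensible, feed 78.9→25 °C: -241.03 kJ/min
Outlet flows (mol/min): A 18.17, H₂ 18.17, B 7.5301
Sensible, products 25→142 °C: 523.2 kJ/min
Q = ΔH = -500.96 kJ/min = -8.3493 kW
Heat removed = 30058 kJ/h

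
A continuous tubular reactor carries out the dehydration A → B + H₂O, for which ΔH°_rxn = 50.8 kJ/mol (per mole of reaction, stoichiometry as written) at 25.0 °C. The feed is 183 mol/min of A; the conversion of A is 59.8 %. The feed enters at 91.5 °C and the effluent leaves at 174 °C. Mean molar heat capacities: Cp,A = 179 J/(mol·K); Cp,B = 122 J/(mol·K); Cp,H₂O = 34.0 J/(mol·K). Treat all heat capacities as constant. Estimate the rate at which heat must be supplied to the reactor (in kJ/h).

Q_in = 473000 kJ/h

Extent of reaction ξ = 0.598 × 183 = 109.43 mol/min
Reaction term: ξ·ΔH°_rxn = 109.43 × 50.8 = 5559.2 kJ/min
Sensible, feed 91.5→25 °C: -2178.3 kJ/min
Outlet flows (mol/min): A 73.566, B 109.43, H₂O 109.43
Sensible, products 25→174 °C: 4505.8 kJ/min
Q = ΔH = 7886.7 kJ/min = 131.44 kW
Heat supplied = 473200 kJ/h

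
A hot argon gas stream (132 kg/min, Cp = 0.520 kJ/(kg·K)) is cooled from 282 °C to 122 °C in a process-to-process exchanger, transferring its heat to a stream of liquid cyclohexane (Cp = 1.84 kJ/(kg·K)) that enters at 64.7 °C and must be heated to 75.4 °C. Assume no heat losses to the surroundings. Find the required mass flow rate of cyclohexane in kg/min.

Heat released by hot stream: Q = 132 × 0.520 × (282 − 122) = 10982 kJ/min
Energy balance on cold side (adiabatic exchanger): Q = ṁ_c·Cp_c·(T_c,out − T_c,in)
ṁ_c = 10982 / [1.84 × (75.4 − 64.7)] = 557.82 kg/min

ṁ_c = 558 kg/min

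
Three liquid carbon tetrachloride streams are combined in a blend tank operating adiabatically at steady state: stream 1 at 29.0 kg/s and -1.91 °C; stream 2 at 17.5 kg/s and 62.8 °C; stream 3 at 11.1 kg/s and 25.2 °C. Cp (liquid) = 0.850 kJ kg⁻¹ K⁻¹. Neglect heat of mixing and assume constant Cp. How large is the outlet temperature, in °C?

T_out = 23.0 °C

Energy balance with Q = 0: Σ ṁᵢCp,ᵢ(T_out − Tᵢ) = 0
T_out = Σ ṁᵢCp,ᵢTᵢ / Σ ṁᵢCp,ᵢ
      = 1124.8 / 48.96 = 22.974 °C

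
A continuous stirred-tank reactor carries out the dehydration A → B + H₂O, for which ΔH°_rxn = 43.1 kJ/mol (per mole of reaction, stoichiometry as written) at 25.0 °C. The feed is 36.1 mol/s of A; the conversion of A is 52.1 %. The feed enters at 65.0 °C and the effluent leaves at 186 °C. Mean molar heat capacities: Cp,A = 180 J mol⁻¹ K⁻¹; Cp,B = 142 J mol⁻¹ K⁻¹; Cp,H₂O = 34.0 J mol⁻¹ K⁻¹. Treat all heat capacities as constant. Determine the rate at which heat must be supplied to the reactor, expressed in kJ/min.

Extent of reaction ξ = 0.521 × 36.1 = 18.808 mol/s
Reaction term: ξ·ΔH°_rxn = 18.808 × 43.1 = 810.63 kJ/s
Sensible, feed 65.0→25 °C: -259.92 kJ/s
Outlet flows (mol/s): A 17.292, B 18.808, H₂O 18.808
Sensible, products 25→186 °C: 1034.1 kJ/s
Q = ΔH = 1584.8 kJ/s = 1584.8 kW
Heat supplied = 95086 kJ/min

Q_in = 95100 kJ/min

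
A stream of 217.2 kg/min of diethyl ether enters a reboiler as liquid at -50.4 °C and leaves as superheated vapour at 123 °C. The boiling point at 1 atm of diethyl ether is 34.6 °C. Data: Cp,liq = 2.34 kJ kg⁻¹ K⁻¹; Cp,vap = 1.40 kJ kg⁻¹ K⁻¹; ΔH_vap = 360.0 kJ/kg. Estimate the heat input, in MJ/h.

Q = 8900 MJ/h

liquid -50.4→34.6 °C: 198.9 kJ/kg
vaporisation at 34.6 °C: 360 kJ/kg
vapour 34.6→123 °C: 123.76 kJ/kg
Δh = 198.9 + 360 + 123.76 = 682.66 kJ/kg
Q = ṁ·Δh = 217.2 kg/min × 682.66 kJ/kg = 148270 kJ/min
|Q| = 2471.2 kW = 8896.4 MJ/h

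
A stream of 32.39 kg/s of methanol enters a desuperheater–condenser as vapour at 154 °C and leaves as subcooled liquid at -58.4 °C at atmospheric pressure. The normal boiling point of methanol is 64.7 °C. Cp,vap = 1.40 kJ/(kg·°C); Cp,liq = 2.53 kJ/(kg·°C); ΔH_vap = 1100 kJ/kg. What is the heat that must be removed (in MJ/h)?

vapour 154→64.7 °C: -125.02 kJ/kg
condensation at 64.7 °C: -1100 kJ/kg
liquid 64.7→-58.4 °C: -311.44 kJ/kg
Δh = -125.02 + -1100 + -311.44 = -1536.5 kJ/kg
Q = ṁ·Δh = 32.39 kg/s × -1536.5 kJ/kg = -49766 kJ/s
|Q| = 49766 kW = 179160 MJ/h

Q_c = 179000 MJ/h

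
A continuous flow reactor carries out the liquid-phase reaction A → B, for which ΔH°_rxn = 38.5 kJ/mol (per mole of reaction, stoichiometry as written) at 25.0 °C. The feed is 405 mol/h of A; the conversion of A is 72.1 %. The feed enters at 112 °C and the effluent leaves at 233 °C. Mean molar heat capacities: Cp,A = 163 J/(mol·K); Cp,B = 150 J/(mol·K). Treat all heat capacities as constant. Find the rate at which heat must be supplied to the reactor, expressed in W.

Q_in = 5120 W

Extent of reaction ξ = 0.721 × 405 = 292 mol/h
Reaction term: ξ·ΔH°_rxn = 292 × 38.5 = 11242 kJ/h
Sensible, feed 112→25 °C: -5743.3 kJ/h
Outlet flows (mol/h): A 113, B 292
Sensible, products 25→233 °C: 12942 kJ/h
Q = ΔH = 18440 kJ/h = 5.1223 kW
Heat supplied = 5122.3 W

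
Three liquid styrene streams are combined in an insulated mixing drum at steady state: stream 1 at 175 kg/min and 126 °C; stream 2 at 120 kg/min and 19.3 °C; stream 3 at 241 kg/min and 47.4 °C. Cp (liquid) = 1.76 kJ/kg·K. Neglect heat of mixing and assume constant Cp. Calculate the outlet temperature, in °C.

No heat crosses the boundary, so H_out = H_in.
Σ ṁᵢCp,ᵢTᵢ = 175×1.76×126 + 120×1.76×19.3 + 241×1.76×47.4 = 62989
Σ ṁᵢCp,ᵢ = 175×1.76 + 120×1.76 + 241×1.76 = 943.36
T_out = 62989 / 943.36 = 66.771 °C

T_out = 66.8 °C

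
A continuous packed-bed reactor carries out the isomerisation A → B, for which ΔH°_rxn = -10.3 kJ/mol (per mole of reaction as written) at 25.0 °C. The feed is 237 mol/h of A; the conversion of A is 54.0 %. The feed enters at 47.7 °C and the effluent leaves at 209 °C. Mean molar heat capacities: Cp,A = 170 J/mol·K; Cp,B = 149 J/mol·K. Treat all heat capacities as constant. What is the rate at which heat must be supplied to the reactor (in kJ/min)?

Q_in = 78.1 kJ/min

Extent of reaction ξ = 0.540 × 237 = 127.98 mol/h
Reaction term: ξ·ΔH°_rxn = 127.98 × -10.3 = -1318.2 kJ/h
Sensible, feed 47.7→25 °C: -914.58 kJ/h
Outlet flows (mol/h): A 109.02, B 127.98
Sensible, products 25→209 °C: 6918.8 kJ/h
Q = ΔH = 4686.1 kJ/h = 1.3017 kW
Heat supplied = 78.101 kJ/min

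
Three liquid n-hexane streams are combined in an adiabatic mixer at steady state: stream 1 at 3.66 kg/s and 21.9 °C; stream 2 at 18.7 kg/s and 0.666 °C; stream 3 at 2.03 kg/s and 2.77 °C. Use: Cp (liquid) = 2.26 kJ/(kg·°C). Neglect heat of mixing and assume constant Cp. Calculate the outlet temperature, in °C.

No heat crosses the boundary, so H_out = H_in.
T_out = Σ ṁᵢCp,ᵢTᵢ / Σ ṁᵢCp,ᵢ
      = 222 / 55.121 = 4.0275 °C

T_out = 4.03 °C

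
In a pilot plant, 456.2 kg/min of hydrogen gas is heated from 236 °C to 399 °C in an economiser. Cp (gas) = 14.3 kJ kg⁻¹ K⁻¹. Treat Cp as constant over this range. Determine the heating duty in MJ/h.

Q = ṁ·Cp·ΔT = 456.2 × 14.3 × (399 − 236) = 1.0634e+06 kJ/min
Converting: 1.0634e+06 / 60 s = 17723 kW
Heating duty = 63801 MJ/h

Q = 63800 MJ/h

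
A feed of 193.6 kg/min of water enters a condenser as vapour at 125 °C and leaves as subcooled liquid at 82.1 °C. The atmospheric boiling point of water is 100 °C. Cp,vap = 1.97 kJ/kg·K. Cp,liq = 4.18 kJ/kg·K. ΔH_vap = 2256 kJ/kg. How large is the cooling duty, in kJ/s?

Q_c = 7680 kJ/s

vapour 125→100 °C: -49.25 kJ/kg
condensation at 100 °C: -2256 kJ/kg
liquid 100→82.1 °C: -74.822 kJ/kg
Δh = -49.25 + -2256 + -74.822 = -2380.1 kJ/kg
Q = ṁ·Δh = 193.6 kg/min × -2380.1 kJ/kg = -460780 kJ/min
|Q| = 7679.7 kW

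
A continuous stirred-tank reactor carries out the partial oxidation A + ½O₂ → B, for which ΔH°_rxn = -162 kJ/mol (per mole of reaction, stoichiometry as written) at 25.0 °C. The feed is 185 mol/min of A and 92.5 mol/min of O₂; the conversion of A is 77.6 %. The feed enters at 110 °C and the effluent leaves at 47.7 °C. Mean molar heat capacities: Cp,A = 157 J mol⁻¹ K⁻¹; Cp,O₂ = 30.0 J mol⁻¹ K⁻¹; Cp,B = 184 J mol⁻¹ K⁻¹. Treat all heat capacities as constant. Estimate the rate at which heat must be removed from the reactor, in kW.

Extent of reaction ξ = 0.776 × 185 = 143.56 mol/min
Reaction term: ξ·ΔH°_rxn = 143.56 × -162 = -23257 kJ/min
Sensible, feed 110→25 °C: -2704.7 kJ/min
Outlet flows (mol/min): A 41.44, O₂ 20.72, B 143.56
Sensible, products 25→47.7 °C: 761.42 kJ/min
Q = ΔH = -25200 kJ/min = -420 kW
Heat removed = 420 kW

Q_out = 420 kW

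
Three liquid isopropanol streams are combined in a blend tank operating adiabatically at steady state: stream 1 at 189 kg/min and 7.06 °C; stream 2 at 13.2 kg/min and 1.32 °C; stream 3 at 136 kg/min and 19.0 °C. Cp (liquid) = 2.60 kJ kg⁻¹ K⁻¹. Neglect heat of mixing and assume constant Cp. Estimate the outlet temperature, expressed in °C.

No heat crosses the boundary, so H_out = H_in.
Σ ṁᵢCp,ᵢTᵢ = 189×2.60×7.06 + 13.2×2.60×1.32 + 136×2.60×19.0 = 10233
Σ ṁᵢCp,ᵢ = 189×2.60 + 13.2×2.60 + 136×2.60 = 879.32
T_out = 10233 / 879.32 = 11.637 °C

T_out = 11.6 °C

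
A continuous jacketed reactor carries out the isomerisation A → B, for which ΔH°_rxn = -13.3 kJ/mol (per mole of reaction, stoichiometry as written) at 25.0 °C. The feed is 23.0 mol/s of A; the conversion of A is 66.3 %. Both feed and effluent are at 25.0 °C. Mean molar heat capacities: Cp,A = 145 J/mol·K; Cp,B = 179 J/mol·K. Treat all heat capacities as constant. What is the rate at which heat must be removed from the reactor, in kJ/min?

Q_out = 12200 kJ/min

Extent of reaction ξ = 0.663 × 23.0 = 15.249 mol/s
Reaction term: ξ·ΔH°_rxn = 15.249 × -13.3 = -202.81 kJ/s
Q = ΔH = -202.81 kJ/s = -202.81 kW
Heat removed = 12169 kJ/min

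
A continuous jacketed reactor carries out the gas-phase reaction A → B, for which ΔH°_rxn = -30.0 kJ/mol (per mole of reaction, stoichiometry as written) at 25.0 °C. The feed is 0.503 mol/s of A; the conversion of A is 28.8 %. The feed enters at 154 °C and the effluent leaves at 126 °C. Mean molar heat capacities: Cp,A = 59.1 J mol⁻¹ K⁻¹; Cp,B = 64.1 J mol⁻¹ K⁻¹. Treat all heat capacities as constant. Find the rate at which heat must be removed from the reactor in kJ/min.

Q_out = 306 kJ/min

Extent of reaction ξ = 0.288 × 0.503 = 0.14486 mol/s
Reaction term: ξ·ΔH°_rxn = 0.14486 × -30.0 = -4.3459 kJ/s
Sensible, feed 154→25 °C: -3.8348 kJ/s
Outlet flows (mol/s): A 0.35814, B 0.14486
Sensible, products 25→126 °C: 3.0756 kJ/s
Q = ΔH = -5.1051 kJ/s = -5.1051 kW
Heat removed = 306.31 kJ/min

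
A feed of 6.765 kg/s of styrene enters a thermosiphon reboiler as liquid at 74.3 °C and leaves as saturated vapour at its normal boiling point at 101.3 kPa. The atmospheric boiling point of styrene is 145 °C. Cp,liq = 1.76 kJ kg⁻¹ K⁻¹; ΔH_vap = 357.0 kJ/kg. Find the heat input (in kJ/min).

liquid 74.3→145 °C: 124.43 kJ/kg
vaporisation at 145 °C: 357 kJ/kg
Δh = 124.43 + 357 = 481.43 kJ/kg
Q = ṁ·Δh = 6.765 kg/s × 481.43 kJ/kg = 3256.9 kJ/s
|Q| = 3256.9 kW = 195410 kJ/min

Q = 195000 kJ/min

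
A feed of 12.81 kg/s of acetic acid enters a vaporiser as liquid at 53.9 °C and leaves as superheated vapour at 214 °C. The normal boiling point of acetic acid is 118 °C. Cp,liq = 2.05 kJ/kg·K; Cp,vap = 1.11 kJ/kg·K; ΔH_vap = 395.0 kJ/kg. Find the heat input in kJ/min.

Q = 486000 kJ/min

liquid 53.9→118 °C: 131.4 kJ/kg
vaporisation at 118 °C: 395 kJ/kg
vapour 118→214 °C: 106.56 kJ/kg
Δh = 131.4 + 395 + 106.56 = 632.96 kJ/kg
Q = ṁ·Δh = 12.81 kg/s × 632.96 kJ/kg = 8108.3 kJ/s
|Q| = 8108.3 kW = 486500 kJ/min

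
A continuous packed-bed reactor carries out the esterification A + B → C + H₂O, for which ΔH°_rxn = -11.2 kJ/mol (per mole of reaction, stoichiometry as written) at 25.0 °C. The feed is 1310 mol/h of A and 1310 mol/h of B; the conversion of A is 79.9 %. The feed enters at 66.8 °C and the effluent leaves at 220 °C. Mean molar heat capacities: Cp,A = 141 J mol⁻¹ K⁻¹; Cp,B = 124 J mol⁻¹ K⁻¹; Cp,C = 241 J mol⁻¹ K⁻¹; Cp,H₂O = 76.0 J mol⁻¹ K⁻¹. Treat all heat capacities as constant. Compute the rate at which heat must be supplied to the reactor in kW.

Extent of reaction ξ = 0.799 × 1310 = 1046.7 mol/h
Reaction term: ξ·ΔH°_rxn = 1046.7 × -11.2 = -11723 kJ/h
Sensible, feed 66.8→25 °C: -14511 kJ/h
Outlet flows (mol/h): A 263.31, B 263.31, C 1046.7, H₂O 1046.7
Sensible, products 25→220 °C: 78308 kJ/h
Q = ΔH = 52074 kJ/h = 14.465 kW
Heat supplied = 14.465 kW

Q_in = 14.5 kW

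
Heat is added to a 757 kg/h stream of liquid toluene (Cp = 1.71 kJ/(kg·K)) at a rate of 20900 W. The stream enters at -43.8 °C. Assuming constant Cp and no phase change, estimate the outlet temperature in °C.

T_out = 14.3 °C

Q = 20900 W = 75240 kJ/h
ΔT = Q/(ṁ·Cp) = 75240/(757×1.71) = 58.124 K
T_out = -43.8 + 58.124 = 14.324 °C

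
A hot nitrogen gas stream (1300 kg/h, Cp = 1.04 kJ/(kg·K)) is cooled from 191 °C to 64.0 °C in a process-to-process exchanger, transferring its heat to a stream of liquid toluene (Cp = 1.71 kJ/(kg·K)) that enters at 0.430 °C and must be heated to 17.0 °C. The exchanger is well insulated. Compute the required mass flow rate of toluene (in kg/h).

ṁ_c = 6060 kg/h

Heat released by hot stream: Q = 1300 × 1.04 × (191 − 64.0) = 171700 kJ/h
Energy balance on cold side (adiabatic exchanger): Q = ṁ_c·Cp_c·(T_c,out − T_c,in)
ṁ_c = 171700 / [1.71 × (17.0 − 0.430)] = 6059.8 kg/h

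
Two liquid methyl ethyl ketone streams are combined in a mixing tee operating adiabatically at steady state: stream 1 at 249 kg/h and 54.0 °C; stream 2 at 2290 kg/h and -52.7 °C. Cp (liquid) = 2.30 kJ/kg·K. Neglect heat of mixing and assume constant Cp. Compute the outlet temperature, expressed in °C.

Energy balance with Q = 0: Σ ṁᵢCp,ᵢ(T_out − Tᵢ) = 0
T_out = Σ ṁᵢCp,ᵢTᵢ / Σ ṁᵢCp,ᵢ
      = -246650 / 5839.7 = -42.236 °C

T_out = -42.2 °C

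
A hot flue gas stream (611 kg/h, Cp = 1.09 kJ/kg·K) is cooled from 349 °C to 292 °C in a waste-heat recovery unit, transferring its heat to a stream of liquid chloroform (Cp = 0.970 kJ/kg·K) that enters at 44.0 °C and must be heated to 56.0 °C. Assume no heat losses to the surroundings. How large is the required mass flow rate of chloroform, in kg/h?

ṁ_c = 3260 kg/h

Heat released by hot stream: Q = 611 × 1.09 × (349 − 292) = 37961 kJ/h
Energy balance on cold side (adiabatic exchanger): Q = ṁ_c·Cp_c·(T_c,out − T_c,in)
ṁ_c = 37961 / [0.970 × (56.0 − 44.0)] = 3261.3 kg/h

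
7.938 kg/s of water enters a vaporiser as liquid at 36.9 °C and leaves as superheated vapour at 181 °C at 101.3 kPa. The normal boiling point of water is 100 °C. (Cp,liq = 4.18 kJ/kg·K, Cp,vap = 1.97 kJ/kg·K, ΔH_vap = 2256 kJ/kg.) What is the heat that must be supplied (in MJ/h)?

liquid 36.9→100 °C: 263.76 kJ/kg
vaporisation at 100 °C: 2256 kJ/kg
vapour 100→181 °C: 159.57 kJ/kg
Δh = 263.76 + 2256 + 159.57 = 2679.3 kJ/kg
Q = ṁ·Δh = 7.938 kg/s × 2679.3 kJ/kg = 21269 kJ/s
|Q| = 21269 kW = 76567 MJ/h

Q = 76600 MJ/h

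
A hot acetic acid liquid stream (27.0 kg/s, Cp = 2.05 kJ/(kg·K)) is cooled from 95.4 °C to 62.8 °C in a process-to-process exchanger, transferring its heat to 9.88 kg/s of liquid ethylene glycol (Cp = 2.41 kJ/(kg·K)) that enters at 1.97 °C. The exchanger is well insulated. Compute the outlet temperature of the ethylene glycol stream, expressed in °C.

T_c,out = 77.8 °C

Heat released by hot stream: Q = 27.0 × 2.05 × (95.4 − 62.8) = 1804.4 kJ/s
Energy balance on cold side (adiabatic exchanger): Q = ṁ_c·Cp_c·(T_c,out − T_c,in)
T_c,out = 1.97 + 1804.4/(9.88 × 2.41) = 77.751 °C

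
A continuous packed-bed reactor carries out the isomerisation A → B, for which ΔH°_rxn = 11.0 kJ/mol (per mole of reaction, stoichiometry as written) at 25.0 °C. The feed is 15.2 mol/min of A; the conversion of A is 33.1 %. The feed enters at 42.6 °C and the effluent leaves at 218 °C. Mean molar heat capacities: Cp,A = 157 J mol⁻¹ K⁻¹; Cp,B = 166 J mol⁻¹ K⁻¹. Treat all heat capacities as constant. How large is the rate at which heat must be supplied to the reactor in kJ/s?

Q_in = 8.04 kJ/s

Extent of reaction ξ = 0.331 × 15.2 = 5.0312 mol/min
Reaction term: ξ·ΔH°_rxn = 5.0312 × 11.0 = 55.343 kJ/min
Sensible, feed 42.6→25 °C: -42.001 kJ/min
Outlet flows (mol/min): A 10.169, B 5.0312
Sensible, products 25→218 °C: 469.31 kJ/min
Q = ΔH = 482.66 kJ/min = 8.0443 kW
Heat supplied = 8.0443 kJ/s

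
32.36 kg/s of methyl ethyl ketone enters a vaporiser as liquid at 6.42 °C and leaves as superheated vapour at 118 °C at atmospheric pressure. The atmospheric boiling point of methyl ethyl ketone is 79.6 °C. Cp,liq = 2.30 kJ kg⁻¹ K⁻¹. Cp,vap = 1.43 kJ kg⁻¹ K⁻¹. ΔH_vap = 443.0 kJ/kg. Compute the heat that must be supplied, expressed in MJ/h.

liquid 6.42→79.6 °C: 168.31 kJ/kg
vaporisation at 79.6 °C: 443 kJ/kg
vapour 79.6→118 °C: 54.912 kJ/kg
Δh = 168.31 + 443 + 54.912 = 666.23 kJ/kg
Q = ṁ·Δh = 32.36 kg/s × 666.23 kJ/kg = 21559 kJ/s
|Q| = 21559 kW = 77613 MJ/h

Q = 77600 MJ/h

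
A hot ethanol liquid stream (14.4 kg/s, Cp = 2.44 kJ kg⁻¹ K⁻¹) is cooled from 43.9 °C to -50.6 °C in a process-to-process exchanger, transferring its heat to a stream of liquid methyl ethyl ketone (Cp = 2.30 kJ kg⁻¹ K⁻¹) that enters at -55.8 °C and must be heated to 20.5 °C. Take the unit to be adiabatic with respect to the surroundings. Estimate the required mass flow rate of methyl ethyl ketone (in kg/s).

ṁ_c = 18.9 kg/s

Heat released by hot stream: Q = 14.4 × 2.44 × (43.9 − -50.6) = 3320.4 kJ/s
Energy balance on cold side (adiabatic exchanger): Q = ṁ_c·Cp_c·(T_c,out − T_c,in)
ṁ_c = 3320.4 / [2.30 × (20.5 − -55.8)] = 18.92 kg/s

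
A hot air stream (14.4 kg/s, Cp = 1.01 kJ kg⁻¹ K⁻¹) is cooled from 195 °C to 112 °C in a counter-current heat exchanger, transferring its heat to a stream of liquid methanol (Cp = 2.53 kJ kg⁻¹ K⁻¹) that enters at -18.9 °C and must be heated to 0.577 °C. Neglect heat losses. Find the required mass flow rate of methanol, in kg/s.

ṁ_c = 24.5 kg/s

Heat released by hot stream: Q = 14.4 × 1.01 × (195 − 112) = 1207.2 kJ/s
Energy balance on cold side (adiabatic exchanger): Q = ṁ_c·Cp_c·(T_c,out − T_c,in)
ṁ_c = 1207.2 / [2.53 × (0.577 − -18.9)] = 24.497 kg/s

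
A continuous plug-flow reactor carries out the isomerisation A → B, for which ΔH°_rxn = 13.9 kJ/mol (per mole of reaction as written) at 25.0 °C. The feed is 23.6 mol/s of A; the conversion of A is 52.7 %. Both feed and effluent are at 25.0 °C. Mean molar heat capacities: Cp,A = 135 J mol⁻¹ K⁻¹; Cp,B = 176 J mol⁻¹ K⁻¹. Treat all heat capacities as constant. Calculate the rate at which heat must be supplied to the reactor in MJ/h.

Extent of reaction ξ = 0.527 × 23.6 = 12.437 mol/s
Reaction term: ξ·ΔH°_rxn = 12.437 × 13.9 = 172.88 kJ/s
Q = ΔH = 172.88 kJ/s = 172.88 kW
Heat supplied = 622.36 MJ/h

Q_in = 622 MJ/h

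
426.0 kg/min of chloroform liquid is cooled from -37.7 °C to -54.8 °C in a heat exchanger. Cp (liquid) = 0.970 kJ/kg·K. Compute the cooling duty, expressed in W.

Q = ṁ·Cp·ΔT = 426.0 × 0.970 × (-54.8 − -37.7) = -7066.1 kJ/min
Converting: 7066.1 / 60 s = 117.77 kW
Cooling duty = 117770 W

Q_c = 118000 W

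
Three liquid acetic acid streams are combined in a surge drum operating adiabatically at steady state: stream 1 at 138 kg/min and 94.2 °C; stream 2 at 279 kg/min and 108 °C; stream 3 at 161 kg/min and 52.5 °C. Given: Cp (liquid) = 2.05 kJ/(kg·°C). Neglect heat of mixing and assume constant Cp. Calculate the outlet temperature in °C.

Adiabatic, steady state ⇒ Σ ṁᵢCp,ᵢ(T_out − Tᵢ) = 0
Σ ṁᵢCp,ᵢTᵢ = 138×2.05×94.2 + 279×2.05×108 + 161×2.05×52.5 = 105750
Σ ṁᵢCp,ᵢ = 138×2.05 + 279×2.05 + 161×2.05 = 1184.9
T_out = 105750 / 1184.9 = 89.246 °C

T_out = 89.2 °C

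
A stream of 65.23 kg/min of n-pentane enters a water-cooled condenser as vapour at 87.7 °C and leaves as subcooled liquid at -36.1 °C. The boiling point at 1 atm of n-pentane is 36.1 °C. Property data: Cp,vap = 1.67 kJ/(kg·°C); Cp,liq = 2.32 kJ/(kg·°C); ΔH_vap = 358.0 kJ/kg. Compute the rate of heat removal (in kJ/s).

Q_c = 665 kJ/s

vapour 87.7→36.1 °C: -86.172 kJ/kg
condensation at 36.1 °C: -358 kJ/kg
liquid 36.1→-36.1 °C: -167.5 kJ/kg
Δh = -86.172 + -358 + -167.5 = -611.68 kJ/kg
Q = ṁ·Δh = 65.23 kg/min × -611.68 kJ/kg = -39900 kJ/min
|Q| = 664.99 kW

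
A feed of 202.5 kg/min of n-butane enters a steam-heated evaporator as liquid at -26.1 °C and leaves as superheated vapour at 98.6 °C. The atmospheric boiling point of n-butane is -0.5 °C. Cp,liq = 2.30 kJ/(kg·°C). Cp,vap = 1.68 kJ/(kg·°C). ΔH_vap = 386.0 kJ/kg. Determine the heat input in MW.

liquid -26.1→-0.5 °C: 58.88 kJ/kg
vaporisation at -0.5 °C: 386 kJ/kg
vapour -0.5→98.6 °C: 166.49 kJ/kg
Δh = 58.88 + 386 + 166.49 = 611.37 kJ/kg
Q = ṁ·Δh = 202.5 kg/min × 611.37 kJ/kg = 123800 kJ/min
|Q| = 2063.4 kW = 2.0634 MW

Q = 2.06 MW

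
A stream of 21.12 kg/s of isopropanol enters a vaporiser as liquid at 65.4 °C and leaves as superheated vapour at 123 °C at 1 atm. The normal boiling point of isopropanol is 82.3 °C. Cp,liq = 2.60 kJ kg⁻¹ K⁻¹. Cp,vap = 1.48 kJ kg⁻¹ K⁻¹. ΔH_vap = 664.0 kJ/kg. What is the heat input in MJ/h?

liquid 65.4→82.3 °C: 43.94 kJ/kg
vaporisation at 82.3 °C: 664 kJ/kg
vapour 82.3→123 °C: 60.236 kJ/kg
Δh = 43.94 + 664 + 60.236 = 768.18 kJ/kg
Q = ṁ·Δh = 21.12 kg/s × 768.18 kJ/kg = 16224 kJ/s
|Q| = 16224 kW = 58406 MJ/h

Q = 58400 MJ/h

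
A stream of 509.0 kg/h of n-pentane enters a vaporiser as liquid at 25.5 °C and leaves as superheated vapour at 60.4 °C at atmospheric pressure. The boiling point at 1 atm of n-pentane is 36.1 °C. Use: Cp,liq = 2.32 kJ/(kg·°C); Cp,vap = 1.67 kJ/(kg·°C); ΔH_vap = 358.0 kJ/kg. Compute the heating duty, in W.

liquid 25.5→36.1 °C: 24.592 kJ/kg
vaporisation at 36.1 °C: 358 kJ/kg
vapour 36.1→60.4 °C: 40.581 kJ/kg
Δh = 24.592 + 358 + 40.581 = 423.17 kJ/kg
Q = ṁ·Δh = 509.0 kg/h × 423.17 kJ/kg = 215400 kJ/h
|Q| = 59.832 kW = 59832 W

Q = 59800 W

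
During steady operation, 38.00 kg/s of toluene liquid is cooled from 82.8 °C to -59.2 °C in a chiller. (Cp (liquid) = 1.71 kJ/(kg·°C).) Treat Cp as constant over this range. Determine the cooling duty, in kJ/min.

Q = ṁ·Cp·ΔT = 38.00 × 1.71 × (-59.2 − 82.8) = -9227.2 kJ/s
Cooling duty = 553630 kJ/min

Q_c = 554000 kJ/min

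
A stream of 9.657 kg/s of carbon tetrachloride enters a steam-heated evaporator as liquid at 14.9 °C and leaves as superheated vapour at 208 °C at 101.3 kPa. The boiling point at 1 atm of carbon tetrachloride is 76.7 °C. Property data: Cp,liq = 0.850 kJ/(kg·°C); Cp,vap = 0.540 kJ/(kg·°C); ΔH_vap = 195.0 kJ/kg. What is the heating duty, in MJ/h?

Q = 11100 MJ/h

liquid 14.9→76.7 °C: 52.53 kJ/kg
vaporisation at 76.7 °C: 195 kJ/kg
vapour 76.7→208 °C: 70.902 kJ/kg
Δh = 52.53 + 195 + 70.902 = 318.43 kJ/kg
Q = ṁ·Δh = 9.657 kg/s × 318.43 kJ/kg = 3075.1 kJ/s
|Q| = 3075.1 kW = 11070 MJ/h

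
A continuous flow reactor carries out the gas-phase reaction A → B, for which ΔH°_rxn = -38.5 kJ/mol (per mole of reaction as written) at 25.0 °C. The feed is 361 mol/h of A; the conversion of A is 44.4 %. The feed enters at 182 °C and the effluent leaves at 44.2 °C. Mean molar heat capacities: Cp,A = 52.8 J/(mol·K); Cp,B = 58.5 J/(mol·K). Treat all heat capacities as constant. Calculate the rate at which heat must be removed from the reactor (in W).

Extent of reaction ξ = 0.444 × 361 = 160.28 mol/h
Reaction term: ξ·ΔH°_rxn = 160.28 × -38.5 = -6170.9 kJ/h
Sensible, feed 182→25 °C: -2992.5 kJ/h
Outlet flows (mol/h): A 200.72, B 160.28
Sensible, products 25→44.2 °C: 383.51 kJ/h
Q = ΔH = -8780 kJ/h = -2.4389 kW
Heat removed = 2438.9 W

Q_out = 2440 W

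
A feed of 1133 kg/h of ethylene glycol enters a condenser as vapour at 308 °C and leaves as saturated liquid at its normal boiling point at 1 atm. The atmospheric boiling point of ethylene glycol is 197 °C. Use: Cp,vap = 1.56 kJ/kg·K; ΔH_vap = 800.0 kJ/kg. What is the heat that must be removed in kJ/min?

Q_c = 18400 kJ/min

vapour 308→197 °C: -173.16 kJ/kg
condensation at 197 °C: -800 kJ/kg
Δh = -173.16 + -800 = -973.16 kJ/kg
Q = ṁ·Δh = 1133 kg/h × -973.16 kJ/kg = -1.1026e+06 kJ/h
|Q| = 306.28 kW = 18377 kJ/min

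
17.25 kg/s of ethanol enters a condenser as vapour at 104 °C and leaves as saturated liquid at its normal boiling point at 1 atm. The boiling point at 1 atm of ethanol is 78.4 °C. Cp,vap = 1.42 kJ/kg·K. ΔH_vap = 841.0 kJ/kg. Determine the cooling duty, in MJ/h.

Q_c = 54500 MJ/h

vapour 104→78.4 °C: -36.352 kJ/kg
condensation at 78.4 °C: -841 kJ/kg
Δh = -36.352 + -841 = -877.35 kJ/kg
Q = ṁ·Δh = 17.25 kg/s × -877.35 kJ/kg = -15134 kJ/s
|Q| = 15134 kW = 54484 MJ/h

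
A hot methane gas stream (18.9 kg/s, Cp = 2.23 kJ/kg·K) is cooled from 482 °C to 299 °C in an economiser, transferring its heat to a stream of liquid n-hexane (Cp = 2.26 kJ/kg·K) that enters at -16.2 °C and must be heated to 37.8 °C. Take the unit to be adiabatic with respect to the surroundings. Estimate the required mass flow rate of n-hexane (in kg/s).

Heat released by hot stream: Q = 18.9 × 2.23 × (482 − 299) = 7712.9 kJ/s
Energy balance on cold side (adiabatic exchanger): Q = ṁ_c·Cp_c·(T_c,out − T_c,in)
ṁ_c = 7712.9 / [2.26 × (37.8 − -16.2)] = 63.2 kg/s

ṁ_c = 63.2 kg/s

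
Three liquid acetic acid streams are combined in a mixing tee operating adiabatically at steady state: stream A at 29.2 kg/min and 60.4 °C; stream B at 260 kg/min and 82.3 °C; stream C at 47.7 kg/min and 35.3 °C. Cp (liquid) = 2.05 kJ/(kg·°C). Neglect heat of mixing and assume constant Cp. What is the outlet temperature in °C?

T_out = 73.7 °C

No heat crosses the boundary, so H_out = H_in.
T_out = Σ ṁᵢCp,ᵢTᵢ / Σ ṁᵢCp,ᵢ
      = 50933 / 690.64 = 73.747 °C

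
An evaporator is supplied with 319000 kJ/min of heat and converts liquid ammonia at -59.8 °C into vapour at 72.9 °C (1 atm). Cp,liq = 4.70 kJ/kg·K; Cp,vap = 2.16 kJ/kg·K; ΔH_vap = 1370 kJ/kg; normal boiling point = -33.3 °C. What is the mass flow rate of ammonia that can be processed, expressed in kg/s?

Δh = 4.70×(-33.3−-59.8) + 1370 + 2.16×(72.9−-33.3) = 1723.9 kJ/kg
Q = 319000 kJ/min = 5316.7 kJ/s = 5316.7 kJ/s
ṁ = Q/Δh = 5316.7 / 1723.9 = 3.084 kg/s

ṁ = 3.08 kg/s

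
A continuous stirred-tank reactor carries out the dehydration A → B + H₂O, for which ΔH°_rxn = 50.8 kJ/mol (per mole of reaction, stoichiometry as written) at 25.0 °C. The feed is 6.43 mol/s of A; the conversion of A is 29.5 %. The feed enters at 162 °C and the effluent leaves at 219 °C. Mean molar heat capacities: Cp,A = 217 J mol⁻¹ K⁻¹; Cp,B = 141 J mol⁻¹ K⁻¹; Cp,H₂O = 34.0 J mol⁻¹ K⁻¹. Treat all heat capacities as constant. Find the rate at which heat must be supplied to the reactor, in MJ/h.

Extent of reaction ξ = 0.295 × 6.43 = 1.8968 mol/s
Reaction term: ξ·ΔH°_rxn = 1.8968 × 50.8 = 96.36 kJ/s
Sensible, feed 162→25 °C: -191.16 kJ/s
Outlet flows (mol/s): A 4.5332, B 1.8968, H₂O 1.8968
Sensible, products 25→219 °C: 255.23 kJ/s
Q = ΔH = 160.44 kJ/s = 160.44 kW
Heat supplied = 577.57 MJ/h

Q_in = 578 MJ/h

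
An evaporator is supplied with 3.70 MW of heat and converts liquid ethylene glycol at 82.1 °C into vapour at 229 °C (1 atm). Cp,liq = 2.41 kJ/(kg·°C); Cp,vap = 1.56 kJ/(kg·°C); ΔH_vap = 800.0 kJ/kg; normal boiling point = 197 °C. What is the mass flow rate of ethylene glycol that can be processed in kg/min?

ṁ = 197 kg/min

Δh = 2.41×(197−82.1) + 800.0 + 1.56×(229−197) = 1126.8 kJ/kg
Q = 3.70 MW = 3700 kJ/s = 222000 kJ/min
ṁ = Q/Δh = 222000 / 1126.8 = 197.01 kg/min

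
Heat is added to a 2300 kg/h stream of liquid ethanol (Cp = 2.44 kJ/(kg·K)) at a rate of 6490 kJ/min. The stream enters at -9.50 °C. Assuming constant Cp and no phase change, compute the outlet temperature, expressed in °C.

Q = 6490 kJ/min = 389400 kJ/h
ΔT = Q/(ṁ·Cp) = 389400/(2300×2.44) = 69.387 K
T_out = -9.50 + 69.387 = 59.887 °C

T_out = 59.9 °C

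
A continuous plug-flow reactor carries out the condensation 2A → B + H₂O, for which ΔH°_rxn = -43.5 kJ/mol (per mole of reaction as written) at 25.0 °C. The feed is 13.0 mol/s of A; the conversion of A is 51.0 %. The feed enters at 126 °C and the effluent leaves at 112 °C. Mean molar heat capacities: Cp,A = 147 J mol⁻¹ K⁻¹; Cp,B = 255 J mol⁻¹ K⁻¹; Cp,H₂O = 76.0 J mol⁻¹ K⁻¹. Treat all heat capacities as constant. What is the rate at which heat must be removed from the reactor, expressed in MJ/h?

Q_out = 577 MJ/h

Extent of reaction ξ = 0.510 × 13.0 / 2 = 3.315 mol/s
Reaction term: ξ·ΔH°_rxn = 3.315 × -43.5 = -144.2 kJ/s
Sensible, feed 126→25 °C: -193.01 kJ/s
Outlet flows (mol/s): A 6.37, B 3.315, H₂O 3.315
Sensible, products 25→112 °C: 176.93 kJ/s
Q = ΔH = -160.29 kJ/s = -160.29 kW
Heat removed = 577.03 MJ/h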